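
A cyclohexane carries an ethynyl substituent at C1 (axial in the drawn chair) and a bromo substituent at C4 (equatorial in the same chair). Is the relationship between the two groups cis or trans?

cis

C1 and C4 have opposite parity, so their axial bonds point in opposite directions.
With opposite-parity carbons, two substituents on the same face are one axial and one equatorial; opposite faces give both axial or both equatorial.
Here the groups are axial/equatorial → same face → cis.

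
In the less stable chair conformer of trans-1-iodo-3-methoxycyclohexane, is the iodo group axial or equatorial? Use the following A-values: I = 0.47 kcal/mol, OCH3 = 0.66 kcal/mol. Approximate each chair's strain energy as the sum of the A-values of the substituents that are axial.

equatorial

C1 and C3 have the same parity, so for the trans isomer the two substituents are one axial and one equatorial in each chair.
Chair I (iodo axial, methoxy equatorial): E = 0.47 kcal/mol.
Chair II (iodo equatorial, methoxy axial): E = 0.66 kcal/mol.
Chair II is the less stable (higher-energy) conformer, and in that chair the iodo group is equatorial.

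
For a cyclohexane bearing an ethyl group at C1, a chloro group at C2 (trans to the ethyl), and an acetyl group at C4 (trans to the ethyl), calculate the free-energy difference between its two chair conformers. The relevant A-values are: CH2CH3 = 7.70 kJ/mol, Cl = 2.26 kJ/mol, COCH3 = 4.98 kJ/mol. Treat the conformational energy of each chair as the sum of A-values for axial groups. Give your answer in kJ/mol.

Chair I (ethyl axial, chloro axial, acetyl axial): E = 14.94 kJ/mol.
Chair II (ethyl equatorial, chloro equatorial, acetyl equatorial): E = 0.00 kJ/mol.
ΔE = 14.94 − 0.00 = 14.94 kJ/mol; chair II is more stable.

14.94 kJ/mol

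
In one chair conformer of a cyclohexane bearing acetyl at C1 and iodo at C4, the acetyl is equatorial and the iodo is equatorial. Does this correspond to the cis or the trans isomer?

C1 and C4 have opposite parity, so their axial bonds point in opposite directions.
With opposite-parity carbons, two substituents on the same face are one axial and one equatorial; opposite faces give both axial or both equatorial.
Here the groups are equatorial/equatorial → opposite face → trans.

trans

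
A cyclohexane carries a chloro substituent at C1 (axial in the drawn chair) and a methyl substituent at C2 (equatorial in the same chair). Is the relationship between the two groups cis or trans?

cis

C1 and C2 have opposite parity, so their axial bonds point in opposite directions.
With opposite-parity carbons, two substituents on the same face are one axial and one equatorial; opposite faces give both axial or both equatorial.
Here the groups are axial/equatorial → same face → cis.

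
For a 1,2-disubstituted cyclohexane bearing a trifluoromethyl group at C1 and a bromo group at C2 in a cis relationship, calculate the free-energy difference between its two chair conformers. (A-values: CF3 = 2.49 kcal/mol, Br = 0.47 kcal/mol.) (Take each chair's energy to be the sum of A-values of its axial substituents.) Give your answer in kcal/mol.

2.02 kcal/mol

C1 and C2 have opposite parity, so for the cis isomer the two substituents are one axial and one equatorial in each chair.
Chair I (trifluoromethyl axial, bromo equatorial): E = 2.49 kcal/mol.
Chair II (trifluoromethyl equatorial, bromo axial): E = 0.47 kcal/mol.
ΔE = 2.49 − 0.47 = 2.02 kcal/mol; chair II is more stable.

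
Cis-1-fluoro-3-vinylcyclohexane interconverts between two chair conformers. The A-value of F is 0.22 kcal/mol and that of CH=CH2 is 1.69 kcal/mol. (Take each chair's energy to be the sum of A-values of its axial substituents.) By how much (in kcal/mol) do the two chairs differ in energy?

1.91 kcal/mol

C1 and C3 have the same parity, so for the cis isomer the two substituents are e,e in one chair and a,a in the other.
Chair I (fluoro axial, vinyl axial): E = 1.91 kcal/mol.
Chair II (fluoro equatorial, vinyl equatorial): E = 0.00 kcal/mol.
ΔE = 1.91 − 0.00 = 1.91 kcal/mol; chair II is more stable.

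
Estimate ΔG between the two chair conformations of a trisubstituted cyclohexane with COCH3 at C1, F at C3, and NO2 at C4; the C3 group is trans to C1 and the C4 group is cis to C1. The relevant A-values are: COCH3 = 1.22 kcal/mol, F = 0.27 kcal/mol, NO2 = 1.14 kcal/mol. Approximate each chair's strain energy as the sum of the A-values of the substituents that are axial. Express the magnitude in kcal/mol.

Chair I (acetyl axial, fluoro equatorial, nitro equatorial): E = 1.22 kcal/mol.
Chair II (acetyl equatorial, fluoro axial, nitro axial): E = 1.41 kcal/mol.
ΔE = 1.41 − 1.22 = 0.19 kcal/mol; chair I is more stable.

0.19 kcal/mol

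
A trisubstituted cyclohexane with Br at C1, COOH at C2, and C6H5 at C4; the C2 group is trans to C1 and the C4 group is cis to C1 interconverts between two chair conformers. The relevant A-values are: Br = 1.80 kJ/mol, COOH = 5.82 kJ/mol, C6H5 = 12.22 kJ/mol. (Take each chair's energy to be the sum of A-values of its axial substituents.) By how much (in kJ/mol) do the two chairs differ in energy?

4.60 kJ/mol

Chair I (bromo axial, carboxyl axial, phenyl equatorial): E = 7.62 kJ/mol.
Chair II (bromo equatorial, carboxyl equatorial, phenyl axial): E = 12.22 kJ/mol.
ΔE = 12.22 − 7.62 = 4.60 kJ/mol; chair I is more stable.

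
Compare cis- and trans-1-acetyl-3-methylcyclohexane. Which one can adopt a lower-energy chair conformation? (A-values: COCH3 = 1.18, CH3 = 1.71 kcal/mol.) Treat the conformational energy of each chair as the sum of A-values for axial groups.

cis

At 1,3 positions (parity same): cis → (e,e or a,a); trans → (a,e or e,a).
Best chair for cis: E = 0.00 kcal/mol; best chair for trans: E = 1.18 kcal/mol.
The cis isomer is lower by 1.18 kcal/mol.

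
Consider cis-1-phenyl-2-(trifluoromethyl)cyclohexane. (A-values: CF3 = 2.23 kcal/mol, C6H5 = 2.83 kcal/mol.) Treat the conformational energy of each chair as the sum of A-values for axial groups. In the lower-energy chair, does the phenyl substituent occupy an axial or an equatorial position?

equatorial

C1 and C2 have opposite parity, so for the cis isomer the two substituents are one axial and one equatorial in each chair.
Chair I (trifluoromethyl axial, phenyl equatorial): E = 2.23 kcal/mol.
Chair II (trifluoromethyl equatorial, phenyl axial): E = 2.83 kcal/mol.
Chair I is the more stable (lower-energy) conformer, and in that chair the phenyl group is equatorial.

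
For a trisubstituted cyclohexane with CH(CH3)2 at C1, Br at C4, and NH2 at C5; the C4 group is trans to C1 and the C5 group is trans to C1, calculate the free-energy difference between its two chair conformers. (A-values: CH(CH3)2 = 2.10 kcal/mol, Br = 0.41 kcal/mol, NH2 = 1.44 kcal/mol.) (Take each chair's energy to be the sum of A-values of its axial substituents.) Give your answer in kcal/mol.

1.07 kcal/mol

Chair I (isopropyl axial, bromo axial, amino equatorial): E = 2.51 kcal/mol.
Chair II (isopropyl equatorial, bromo equatorial, amino axial): E = 1.44 kcal/mol.
ΔE = 2.51 − 1.44 = 1.07 kcal/mol; chair II is more stable.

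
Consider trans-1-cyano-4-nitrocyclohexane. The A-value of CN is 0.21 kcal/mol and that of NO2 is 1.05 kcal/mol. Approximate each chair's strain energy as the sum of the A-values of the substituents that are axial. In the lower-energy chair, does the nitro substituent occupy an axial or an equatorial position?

equatorial

C1 and C4 have opposite parity, so for the trans isomer the two substituents are e,e in one chair and a,a in the other.
Chair I (cyano axial, nitro axial): E = 1.26 kcal/mol.
Chair II (cyano equatorial, nitro equatorial): E = 0.00 kcal/mol.
Chair II is the more stable (lower-energy) conformer, and in that chair the nitro group is equatorial.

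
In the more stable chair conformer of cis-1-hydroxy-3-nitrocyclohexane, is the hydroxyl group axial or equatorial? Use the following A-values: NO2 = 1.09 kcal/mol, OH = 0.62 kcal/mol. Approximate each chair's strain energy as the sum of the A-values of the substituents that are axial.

C1 and C3 have the same parity, so for the cis isomer the two substituents are e,e in one chair and a,a in the other.
Chair I (nitro axial, hydroxyl axial): E = 1.71 kcal/mol.
Chair II (nitro equatorial, hydroxyl equatorial): E = 0.00 kcal/mol.
Chair II is the more stable (lower-energy) conformer, and in that chair the hydroxyl group is equatorial.

equatorial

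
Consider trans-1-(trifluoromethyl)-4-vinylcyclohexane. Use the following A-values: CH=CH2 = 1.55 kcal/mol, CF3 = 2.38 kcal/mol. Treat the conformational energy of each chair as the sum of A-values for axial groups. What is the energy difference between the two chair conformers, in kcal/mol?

3.93 kcal/mol

C1 and C4 have opposite parity, so for the trans isomer the two substituents are e,e in one chair and a,a in the other.
Chair I (vinyl axial, trifluoromethyl axial): E = 3.93 kcal/mol.
Chair II (vinyl equatorial, trifluoromethyl equatorial): E = 0.00 kcal/mol.
ΔE = 3.93 − 0.00 = 3.93 kcal/mol; chair II is more stable.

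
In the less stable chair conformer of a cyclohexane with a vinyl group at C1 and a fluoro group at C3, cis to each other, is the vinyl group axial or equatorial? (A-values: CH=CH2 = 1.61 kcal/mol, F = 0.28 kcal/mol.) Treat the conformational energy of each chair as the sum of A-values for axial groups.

axial

C1 and C3 have the same parity, so for the cis isomer the two substituents are e,e in one chair and a,a in the other.
Chair I (vinyl axial, fluoro axial): E = 1.89 kcal/mol.
Chair II (vinyl equatorial, fluoro equatorial): E = 0.00 kcal/mol.
Chair I is the less stable (higher-energy) conformer, and in that chair the vinyl group is axial.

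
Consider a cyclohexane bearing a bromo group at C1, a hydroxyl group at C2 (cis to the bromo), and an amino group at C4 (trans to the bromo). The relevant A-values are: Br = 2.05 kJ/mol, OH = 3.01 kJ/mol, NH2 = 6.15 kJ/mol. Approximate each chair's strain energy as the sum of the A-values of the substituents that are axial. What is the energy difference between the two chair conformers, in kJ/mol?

Chair I (bromo axial, hydroxyl equatorial, amino axial): E = 8.20 kJ/mol.
Chair II (bromo equatorial, hydroxyl axial, amino equatorial): E = 3.01 kJ/mol.
ΔE = 8.20 − 3.01 = 5.19 kJ/mol; chair II is more stable.

5.19 kJ/mol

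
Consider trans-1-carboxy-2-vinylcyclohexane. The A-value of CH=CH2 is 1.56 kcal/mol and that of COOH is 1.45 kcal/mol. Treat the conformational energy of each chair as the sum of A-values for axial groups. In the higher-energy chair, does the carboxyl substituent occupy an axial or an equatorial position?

C1 and C2 have opposite parity, so for the trans isomer the two substituents are e,e in one chair and a,a in the other.
Chair I (vinyl axial, carboxyl axial): E = 3.01 kcal/mol.
Chair II (vinyl equatorial, carboxyl equatorial): E = 0.00 kcal/mol.
Chair I is the less stable (higher-energy) conformer, and in that chair the carboxyl group is axial.

axial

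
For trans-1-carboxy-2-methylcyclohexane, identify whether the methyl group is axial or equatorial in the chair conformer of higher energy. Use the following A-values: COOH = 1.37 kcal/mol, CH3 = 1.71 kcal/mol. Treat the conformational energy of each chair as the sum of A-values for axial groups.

C1 and C2 have opposite parity, so for the trans isomer the two substituents are e,e in one chair and a,a in the other.
Chair I (carboxyl axial, methyl axial): E = 3.08 kcal/mol.
Chair II (carboxyl equatorial, methyl equatorial): E = 0.00 kcal/mol.
Chair I is the less stable (higher-energy) conformer, and in that chair the methyl group is axial.

axial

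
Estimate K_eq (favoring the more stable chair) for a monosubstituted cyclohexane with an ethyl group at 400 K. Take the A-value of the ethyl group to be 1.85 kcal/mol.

One chair has the ethyl group axial (E = 1.85 kcal/mol) and the other has it equatorial (E = 0).
ΔG = 1.85 kcal/mol between the two chairs.
K = exp(ΔG/RT) with R = 1.987×10⁻³ kcal mol⁻¹ K⁻¹ and T = 400 K gives K ≈ 10.3.

K ≈ 10.3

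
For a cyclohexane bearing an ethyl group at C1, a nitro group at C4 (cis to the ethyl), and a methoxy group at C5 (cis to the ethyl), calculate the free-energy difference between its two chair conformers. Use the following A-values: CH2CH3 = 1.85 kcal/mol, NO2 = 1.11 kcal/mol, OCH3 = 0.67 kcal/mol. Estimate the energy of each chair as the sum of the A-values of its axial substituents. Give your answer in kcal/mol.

Chair I (ethyl axial, nitro equatorial, methoxy axial): E = 2.52 kcal/mol.
Chair II (ethyl equatorial, nitro axial, methoxy equatorial): E = 1.11 kcal/mol.
ΔE = 2.52 − 1.11 = 1.41 kcal/mol; chair II is more stable.

1.41 kcal/mol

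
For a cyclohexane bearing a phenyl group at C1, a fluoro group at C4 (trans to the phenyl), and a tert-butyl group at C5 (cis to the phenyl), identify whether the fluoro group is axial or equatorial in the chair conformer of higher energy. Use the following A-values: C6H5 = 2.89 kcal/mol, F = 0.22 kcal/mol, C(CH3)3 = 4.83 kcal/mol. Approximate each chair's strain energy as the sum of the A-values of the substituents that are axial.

axial

Chair I (phenyl axial, fluoro axial, tert-butyl axial): E = 7.94 kcal/mol.
Chair II (phenyl equatorial, fluoro equatorial, tert-butyl equatorial): E = 0.00 kcal/mol.
Chair I is the less stable (higher-energy) conformer, and in that chair the fluoro group is axial.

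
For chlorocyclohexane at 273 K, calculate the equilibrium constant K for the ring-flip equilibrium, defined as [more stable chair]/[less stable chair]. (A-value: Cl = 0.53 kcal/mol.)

K ≈ 2.66

One chair has the chloro group axial (E = 0.53 kcal/mol) and the other has it equatorial (E = 0).
ΔG = 0.53 kcal/mol between the two chairs.
K = exp(ΔG/RT) with R = 1.987×10⁻³ kcal mol⁻¹ K⁻¹ and T = 273 K gives K ≈ 2.66.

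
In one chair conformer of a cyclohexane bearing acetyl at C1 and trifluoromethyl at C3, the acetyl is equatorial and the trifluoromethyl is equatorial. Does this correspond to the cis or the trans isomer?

cis

C1 and C3 have the same parity, so their axial bonds point in the same direction.
With same-parity carbons, two substituents on the same face are both axial or both equatorial; opposite faces give one of each.
Here the groups are equatorial/equatorial → same face → cis.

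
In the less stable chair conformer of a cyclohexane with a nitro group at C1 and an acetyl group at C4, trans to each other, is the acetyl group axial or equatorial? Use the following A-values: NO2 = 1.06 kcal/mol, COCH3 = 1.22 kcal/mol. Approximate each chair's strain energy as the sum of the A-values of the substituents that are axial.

axial

C1 and C4 have opposite parity, so for the trans isomer the two substituents are e,e in one chair and a,a in the other.
Chair I (nitro axial, acetyl axial): E = 2.28 kcal/mol.
Chair II (nitro equatorial, acetyl equatorial): E = 0.00 kcal/mol.
Chair I is the less stable (higher-energy) conformer, and in that chair the acetyl group is axial.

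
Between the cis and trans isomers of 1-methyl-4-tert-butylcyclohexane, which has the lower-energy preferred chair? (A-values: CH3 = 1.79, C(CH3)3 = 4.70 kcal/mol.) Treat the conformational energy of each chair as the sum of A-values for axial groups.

At 1,4 positions (parity opposite): cis → (a,e or e,a); trans → (e,e or a,a).
Best chair for cis: E = 1.79 kcal/mol; best chair for trans: E = 0.00 kcal/mol.
The trans isomer is lower by 1.79 kcal/mol.

trans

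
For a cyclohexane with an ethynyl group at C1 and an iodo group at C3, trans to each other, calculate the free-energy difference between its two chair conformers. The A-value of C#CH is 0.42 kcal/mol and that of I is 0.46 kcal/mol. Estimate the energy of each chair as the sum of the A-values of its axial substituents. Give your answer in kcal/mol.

C1 and C3 have the same parity, so for the trans isomer the two substituents are one axial and one equatorial in each chair.
Chair I (ethynyl axial, iodo equatorial): E = 0.42 kcal/mol.
Chair II (ethynyl equatorial, iodo axial): E = 0.46 kcal/mol.
ΔE = 0.46 − 0.42 = 0.04 kcal/mol; chair I is more stable.

0.04 kcal/mol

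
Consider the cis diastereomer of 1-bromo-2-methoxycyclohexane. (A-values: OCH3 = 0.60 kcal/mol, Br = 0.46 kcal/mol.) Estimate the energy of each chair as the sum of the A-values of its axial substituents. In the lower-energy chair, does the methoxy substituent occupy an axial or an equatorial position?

equatorial

C1 and C2 have opposite parity, so for the cis isomer the two substituents are one axial and one equatorial in each chair.
Chair I (methoxy axial, bromo equatorial): E = 0.60 kcal/mol.
Chair II (methoxy equatorial, bromo axial): E = 0.46 kcal/mol.
Chair II is the more stable (lower-energy) conformer, and in that chair the methoxy group is equatorial.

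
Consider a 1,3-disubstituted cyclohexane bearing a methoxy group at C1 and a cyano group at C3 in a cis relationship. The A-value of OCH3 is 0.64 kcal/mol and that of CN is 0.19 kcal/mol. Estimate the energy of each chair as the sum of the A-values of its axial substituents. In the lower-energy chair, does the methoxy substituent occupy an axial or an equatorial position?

C1 and C3 have the same parity, so for the cis isomer the two substituents are e,e in one chair and a,a in the other.
Chair I (methoxy axial, cyano axial): E = 0.83 kcal/mol.
Chair II (methoxy equatorial, cyano equatorial): E = 0.00 kcal/mol.
Chair II is the more stable (lower-energy) conformer, and in that chair the methoxy group is equatorial.

equatorial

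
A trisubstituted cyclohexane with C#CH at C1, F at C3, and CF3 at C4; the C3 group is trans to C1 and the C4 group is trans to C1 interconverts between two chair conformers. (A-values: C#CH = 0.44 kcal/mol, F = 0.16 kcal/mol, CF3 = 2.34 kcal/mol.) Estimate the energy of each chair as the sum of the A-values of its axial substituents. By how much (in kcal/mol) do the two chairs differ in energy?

2.62 kcal/mol

Chair I (ethynyl axial, fluoro equatorial, trifluoromethyl axial): E = 2.78 kcal/mol.
Chair II (ethynyl equatorial, fluoro axial, trifluoromethyl equatorial): E = 0.16 kcal/mol.
ΔE = 2.78 − 0.16 = 2.62 kcal/mol; chair II is more stable.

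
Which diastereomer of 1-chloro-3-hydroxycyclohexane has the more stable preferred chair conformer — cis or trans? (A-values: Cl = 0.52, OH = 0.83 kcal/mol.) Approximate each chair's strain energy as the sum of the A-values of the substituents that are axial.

cis

At 1,3 positions (parity same): cis → (e,e or a,a); trans → (a,e or e,a).
Best chair for cis: E = 0.00 kcal/mol; best chair for trans: E = 0.52 kcal/mol.
The cis isomer is lower by 0.52 kcal/mol.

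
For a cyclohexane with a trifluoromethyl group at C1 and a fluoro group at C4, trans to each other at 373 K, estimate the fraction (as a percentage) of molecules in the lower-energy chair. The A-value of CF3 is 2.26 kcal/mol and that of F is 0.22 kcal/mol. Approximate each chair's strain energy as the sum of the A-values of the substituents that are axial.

C1 and C4 have opposite parity, so for the trans isomer the two substituents are e,e in one chair and a,a in the other.
Chair I (trifluoromethyl axial, fluoro axial): E = 2.48 kcal/mol; chair II (trifluoromethyl equatorial, fluoro equatorial): E = 0.00 kcal/mol.
ΔG = 2.48 kcal/mol between the two chairs.
K = exp(ΔG/RT) with R = 1.987×10⁻³ kcal mol⁻¹ K⁻¹ and T = 373 K gives K ≈ 28.4.
Fraction in the lower-energy chair = K/(K+1) = 96.6%.

96.6%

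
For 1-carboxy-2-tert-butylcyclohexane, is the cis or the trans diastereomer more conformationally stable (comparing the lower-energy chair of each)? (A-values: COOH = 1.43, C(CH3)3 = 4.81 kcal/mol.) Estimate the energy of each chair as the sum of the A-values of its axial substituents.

At 1,2 positions (parity opposite): cis → (a,e or e,a); trans → (e,e or a,a).
Best chair for cis: E = 1.43 kcal/mol; best chair for trans: E = 0.00 kcal/mol.
The trans isomer is lower by 1.43 kcal/mol.

trans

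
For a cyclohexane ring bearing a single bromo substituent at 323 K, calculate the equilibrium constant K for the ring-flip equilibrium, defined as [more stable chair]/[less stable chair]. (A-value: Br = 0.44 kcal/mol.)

K ≈ 1.98

One chair has the bromo group axial (E = 0.44 kcal/mol) and the other has it equatorial (E = 0).
ΔG = 0.44 kcal/mol between the two chairs.
K = exp(ΔG/RT) with R = 1.987×10⁻³ kcal mol⁻¹ K⁻¹ and T = 323 K gives K ≈ 1.98.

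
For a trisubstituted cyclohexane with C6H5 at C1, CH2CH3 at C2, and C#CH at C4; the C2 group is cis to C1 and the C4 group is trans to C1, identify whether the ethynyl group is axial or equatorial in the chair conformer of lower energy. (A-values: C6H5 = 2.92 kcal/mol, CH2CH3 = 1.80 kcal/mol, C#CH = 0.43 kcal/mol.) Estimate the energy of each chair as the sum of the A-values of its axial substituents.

Chair I (phenyl axial, ethyl equatorial, ethynyl axial): E = 3.35 kcal/mol.
Chair II (phenyl equatorial, ethyl axial, ethynyl equatorial): E = 1.80 kcal/mol.
Chair II is the more stable (lower-energy) conformer, and in that chair the ethynyl group is equatorial.

equatorial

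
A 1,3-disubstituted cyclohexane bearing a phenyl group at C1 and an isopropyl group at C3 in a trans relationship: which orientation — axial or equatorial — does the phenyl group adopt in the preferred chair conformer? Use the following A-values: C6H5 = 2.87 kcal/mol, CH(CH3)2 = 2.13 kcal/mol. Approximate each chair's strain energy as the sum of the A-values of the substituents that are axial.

C1 and C3 have the same parity, so for the trans isomer the two substituents are one axial and one equatorial in each chair.
Chair I (phenyl axial, isopropyl equatorial): E = 2.87 kcal/mol.
Chair II (phenyl equatorial, isopropyl axial): E = 2.13 kcal/mol.
Chair II is the more stable (lower-energy) conformer, and in that chair the phenyl group is equatorial.

equatorial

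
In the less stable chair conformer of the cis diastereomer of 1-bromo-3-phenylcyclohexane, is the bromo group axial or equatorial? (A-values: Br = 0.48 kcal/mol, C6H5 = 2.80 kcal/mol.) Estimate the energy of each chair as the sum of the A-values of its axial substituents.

axial

C1 and C3 have the same parity, so for the cis isomer the two substituents are e,e in one chair and a,a in the other.
Chair I (bromo axial, phenyl axial): E = 3.28 kcal/mol.
Chair II (bromo equatorial, phenyl equatorial): E = 0.00 kcal/mol.
Chair I is the less stable (higher-energy) conformer, and in that chair the bromo group is axial.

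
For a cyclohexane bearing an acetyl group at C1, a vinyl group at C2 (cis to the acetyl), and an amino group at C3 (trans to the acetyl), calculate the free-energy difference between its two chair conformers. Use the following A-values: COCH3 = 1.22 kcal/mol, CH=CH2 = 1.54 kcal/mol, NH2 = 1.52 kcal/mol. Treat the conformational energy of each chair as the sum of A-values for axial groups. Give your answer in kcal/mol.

Chair I (acetyl axial, vinyl equatorial, amino equatorial): E = 1.22 kcal/mol.
Chair II (acetyl equatorial, vinyl axial, amino axial): E = 3.06 kcal/mol.
ΔE = 3.06 − 1.22 = 1.84 kcal/mol; chair I is more stable.

1.84 kcal/mol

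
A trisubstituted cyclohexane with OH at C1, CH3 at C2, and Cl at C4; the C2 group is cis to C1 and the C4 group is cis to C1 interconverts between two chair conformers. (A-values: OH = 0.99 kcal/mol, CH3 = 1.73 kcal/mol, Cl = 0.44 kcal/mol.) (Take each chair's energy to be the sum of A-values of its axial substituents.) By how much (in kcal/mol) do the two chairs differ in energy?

1.18 kcal/mol

Chair I (hydroxyl axial, methyl equatorial, chloro equatorial): E = 0.99 kcal/mol.
Chair II (hydroxyl equatorial, methyl axial, chloro axial): E = 2.17 kcal/mol.
ΔE = 2.17 − 0.99 = 1.18 kcal/mol; chair I is more stable.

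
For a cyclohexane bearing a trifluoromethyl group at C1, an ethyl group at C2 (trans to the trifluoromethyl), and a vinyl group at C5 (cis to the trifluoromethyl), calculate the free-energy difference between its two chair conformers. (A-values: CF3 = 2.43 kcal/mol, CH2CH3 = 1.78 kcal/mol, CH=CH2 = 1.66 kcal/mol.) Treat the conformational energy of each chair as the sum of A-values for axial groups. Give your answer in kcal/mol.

Chair I (trifluoromethyl axial, ethyl axial, vinyl axial): E = 5.87 kcal/mol.
Chair II (trifluoromethyl equatorial, ethyl equatorial, vinyl equatorial): E = 0.00 kcal/mol.
ΔE = 5.87 − 0.00 = 5.87 kcal/mol; chair II is more stable.

5.87 kcal/mol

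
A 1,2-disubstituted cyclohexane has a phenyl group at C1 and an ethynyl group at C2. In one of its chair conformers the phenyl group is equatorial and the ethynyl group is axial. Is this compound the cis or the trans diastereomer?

C1 and C2 have opposite parity, so their axial bonds point in opposite directions.
With opposite-parity carbons, two substituents on the same face are one axial and one equatorial; opposite faces give both axial or both equatorial.
Here the groups are equatorial/axial → same face → cis.

cis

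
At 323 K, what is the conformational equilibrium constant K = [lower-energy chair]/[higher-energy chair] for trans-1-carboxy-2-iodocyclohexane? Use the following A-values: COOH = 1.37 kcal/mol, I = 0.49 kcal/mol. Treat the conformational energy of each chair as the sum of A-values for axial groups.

K ≈ 18.1

C1 and C2 have opposite parity, so for the trans isomer the two substituents are e,e in one chair and a,a in the other.
Chair I (carboxyl axial, iodo axial): E = 1.86 kcal/mol; chair II (carboxyl equatorial, iodo equatorial): E = 0.00 kcal/mol.
ΔG = 1.86 kcal/mol between the two chairs.
K = exp(ΔG/RT) with R = 1.987×10⁻³ kcal mol⁻¹ K⁻¹ and T = 323 K gives K ≈ 18.1.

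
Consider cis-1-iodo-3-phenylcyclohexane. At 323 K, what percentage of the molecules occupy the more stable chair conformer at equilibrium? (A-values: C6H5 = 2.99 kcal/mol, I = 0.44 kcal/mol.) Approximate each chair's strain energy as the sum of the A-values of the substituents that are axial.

99.5%

C1 and C3 have the same parity, so for the cis isomer the two substituents are e,e in one chair and a,a in the other.
Chair I (phenyl axial, iodo axial): E = 3.43 kcal/mol; chair II (phenyl equatorial, iodo equatorial): E = 0.00 kcal/mol.
ΔG = 3.43 kcal/mol between the two chairs.
K = exp(ΔG/RT) with R = 1.987×10⁻³ kcal mol⁻¹ K⁻¹ and T = 323 K gives K ≈ 209.
Fraction in the lower-energy chair = K/(K+1) = 99.5%.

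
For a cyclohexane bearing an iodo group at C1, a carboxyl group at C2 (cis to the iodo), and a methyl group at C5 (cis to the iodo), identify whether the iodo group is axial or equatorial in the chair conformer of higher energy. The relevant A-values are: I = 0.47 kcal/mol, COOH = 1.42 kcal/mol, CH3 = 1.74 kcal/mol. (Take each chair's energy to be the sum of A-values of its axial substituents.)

Chair I (iodo axial, carboxyl equatorial, methyl axial): E = 2.21 kcal/mol.
Chair II (iodo equatorial, carboxyl axial, methyl equatorial): E = 1.42 kcal/mol.
Chair I is the less stable (higher-energy) conformer, and in that chair the iodo group is axial.

axial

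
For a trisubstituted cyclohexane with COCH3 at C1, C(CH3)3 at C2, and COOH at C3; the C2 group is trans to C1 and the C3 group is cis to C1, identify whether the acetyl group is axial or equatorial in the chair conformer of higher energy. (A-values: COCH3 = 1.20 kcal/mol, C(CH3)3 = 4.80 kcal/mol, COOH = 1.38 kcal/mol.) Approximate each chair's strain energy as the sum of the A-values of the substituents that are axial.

axial

Chair I (acetyl axial, tert-butyl axial, carboxyl axial): E = 7.38 kcal/mol.
Chair II (acetyl equatorial, tert-butyl equatorial, carboxyl equatorial): E = 0.00 kcal/mol.
Chair I is the less stable (higher-energy) conformer, and in that chair the acetyl group is axial.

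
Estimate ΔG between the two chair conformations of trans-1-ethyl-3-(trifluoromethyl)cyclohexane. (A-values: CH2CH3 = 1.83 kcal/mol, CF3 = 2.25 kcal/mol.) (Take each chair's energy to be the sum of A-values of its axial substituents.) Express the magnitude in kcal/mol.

C1 and C3 have the same parity, so for the trans isomer the two substituents are one axial and one equatorial in each chair.
Chair I (ethyl axial, trifluoromethyl equatorial): E = 1.83 kcal/mol.
Chair II (ethyl equatorial, trifluoromethyl axial): E = 2.25 kcal/mol.
ΔE = 2.25 − 1.83 = 0.42 kcal/mol; chair I is more stable.

0.42 kcal/mol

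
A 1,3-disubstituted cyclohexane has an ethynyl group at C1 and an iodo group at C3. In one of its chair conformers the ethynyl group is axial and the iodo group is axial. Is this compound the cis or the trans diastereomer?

cis

C1 and C3 have the same parity, so their axial bonds point in the same direction.
With same-parity carbons, two substituents on the same face are both axial or both equatorial; opposite faces give one of each.
Here the groups are axial/axial → same face → cis.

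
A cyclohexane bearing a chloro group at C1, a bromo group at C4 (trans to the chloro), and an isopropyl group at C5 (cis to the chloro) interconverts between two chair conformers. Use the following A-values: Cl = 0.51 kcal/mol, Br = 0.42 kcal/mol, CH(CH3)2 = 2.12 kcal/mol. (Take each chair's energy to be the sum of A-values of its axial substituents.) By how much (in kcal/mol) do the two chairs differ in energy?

Chair I (chloro axial, bromo axial, isopropyl axial): E = 3.05 kcal/mol.
Chair II (chloro equatorial, bromo equatorial, isopropyl equatorial): E = 0.00 kcal/mol.
ΔE = 3.05 − 0.00 = 3.05 kcal/mol; chair II is more stable.

3.05 kcal/mol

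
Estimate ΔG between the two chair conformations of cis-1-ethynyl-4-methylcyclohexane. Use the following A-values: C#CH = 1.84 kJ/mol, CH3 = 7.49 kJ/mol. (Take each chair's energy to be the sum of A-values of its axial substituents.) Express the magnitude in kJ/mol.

C1 and C4 have opposite parity, so for the cis isomer the two substituents are one axial and one equatorial in each chair.
Chair I (ethynyl axial, methyl equatorial): E = 1.84 kJ/mol.
Chair II (ethynyl equatorial, methyl axial): E = 7.49 kJ/mol.
ΔE = 7.49 − 1.84 = 5.65 kJ/mol; chair I is more stable.

5.65 kJ/mol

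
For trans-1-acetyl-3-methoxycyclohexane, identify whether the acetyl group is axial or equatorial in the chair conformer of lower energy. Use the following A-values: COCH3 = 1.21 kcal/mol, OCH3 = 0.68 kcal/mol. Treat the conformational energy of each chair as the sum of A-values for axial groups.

C1 and C3 have the same parity, so for the trans isomer the two substituents are one axial and one equatorial in each chair.
Chair I (acetyl axial, methoxy equatorial): E = 1.21 kcal/mol.
Chair II (acetyl equatorial, methoxy axial): E = 0.68 kcal/mol.
Chair II is the more stable (lower-energy) conformer, and in that chair the acetyl group is equatorial.

equatorial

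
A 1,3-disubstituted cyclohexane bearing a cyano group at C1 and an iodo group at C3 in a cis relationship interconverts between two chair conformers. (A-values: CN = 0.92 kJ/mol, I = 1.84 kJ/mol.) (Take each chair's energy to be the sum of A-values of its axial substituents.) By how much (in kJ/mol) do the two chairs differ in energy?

C1 and C3 have the same parity, so for the cis isomer the two substituents are e,e in one chair and a,a in the other.
Chair I (cyano axial, iodo axial): E = 2.76 kJ/mol.
Chair II (cyano equatorial, iodo equatorial): E = 0.00 kJ/mol.
ΔE = 2.76 − 0.00 = 2.76 kJ/mol; chair II is more stable.

2.76 kJ/mol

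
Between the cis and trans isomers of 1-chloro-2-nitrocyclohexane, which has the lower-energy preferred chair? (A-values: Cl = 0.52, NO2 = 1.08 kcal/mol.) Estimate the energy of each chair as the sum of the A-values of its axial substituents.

trans

At 1,2 positions (parity opposite): cis → (a,e or e,a); trans → (e,e or a,a).
Best chair for cis: E = 0.52 kcal/mol; best chair for trans: E = 0.00 kcal/mol.
The trans isomer is lower by 0.52 kcal/mol.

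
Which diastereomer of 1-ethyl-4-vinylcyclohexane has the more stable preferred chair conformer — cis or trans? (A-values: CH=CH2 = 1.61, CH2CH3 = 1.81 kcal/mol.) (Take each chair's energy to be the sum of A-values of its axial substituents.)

At 1,4 positions (parity opposite): cis → (a,e or e,a); trans → (e,e or a,a).
Best chair for cis: E = 1.61 kcal/mol; best chair for trans: E = 0.00 kcal/mol.
The trans isomer is lower by 1.61 kcal/mol.

trans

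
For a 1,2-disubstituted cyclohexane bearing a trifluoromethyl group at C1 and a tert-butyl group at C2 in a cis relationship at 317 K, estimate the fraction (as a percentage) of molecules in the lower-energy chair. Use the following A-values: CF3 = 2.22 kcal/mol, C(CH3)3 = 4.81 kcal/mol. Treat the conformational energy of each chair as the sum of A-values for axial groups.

C1 and C2 have opposite parity, so for the cis isomer the two substituents are one axial and one equatorial in each chair.
Chair I (trifluoromethyl axial, tert-butyl equatorial): E = 2.22 kcal/mol; chair II (trifluoromethyl equatorial, tert-butyl axial): E = 4.81 kcal/mol.
ΔG = 2.59 kcal/mol between the two chairs.
K = exp(ΔG/RT) with R = 1.987×10⁻³ kcal mol⁻¹ K⁻¹ and T = 317 K gives K ≈ 61.1.
Fraction in the lower-energy chair = K/(K+1) = 98.4%.

98.4%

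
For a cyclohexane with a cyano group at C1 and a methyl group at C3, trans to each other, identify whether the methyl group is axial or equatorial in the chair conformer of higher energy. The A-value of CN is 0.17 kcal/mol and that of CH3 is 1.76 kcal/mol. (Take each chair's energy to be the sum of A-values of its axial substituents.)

axial

C1 and C3 have the same parity, so for the trans isomer the two substituents are one axial and one equatorial in each chair.
Chair I (cyano axial, methyl equatorial): E = 0.17 kcal/mol.
Chair II (cyano equatorial, methyl axial): E = 1.76 kcal/mol.
Chair II is the less stable (higher-energy) conformer, and in that chair the methyl group is axial.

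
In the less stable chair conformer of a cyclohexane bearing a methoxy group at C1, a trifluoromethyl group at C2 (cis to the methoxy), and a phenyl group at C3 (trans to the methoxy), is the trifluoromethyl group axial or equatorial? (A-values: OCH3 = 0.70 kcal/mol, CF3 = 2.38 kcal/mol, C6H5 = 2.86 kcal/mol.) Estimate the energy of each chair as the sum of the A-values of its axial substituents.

Chair I (methoxy axial, trifluoromethyl equatorial, phenyl equatorial): E = 0.70 kcal/mol.
Chair II (methoxy equatorial, trifluoromethyl axial, phenyl axial): E = 5.24 kcal/mol.
Chair II is the less stable (higher-energy) conformer, and in that chair the trifluoromethyl group is axial.

axial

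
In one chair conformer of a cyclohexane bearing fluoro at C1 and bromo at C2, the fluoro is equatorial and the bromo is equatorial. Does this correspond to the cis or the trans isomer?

trans

C1 and C2 have opposite parity, so their axial bonds point in opposite directions.
With opposite-parity carbons, two substituents on the same face are one axial and one equatorial; opposite faces give both axial or both equatorial.
Here the groups are equatorial/equatorial → opposite face → trans.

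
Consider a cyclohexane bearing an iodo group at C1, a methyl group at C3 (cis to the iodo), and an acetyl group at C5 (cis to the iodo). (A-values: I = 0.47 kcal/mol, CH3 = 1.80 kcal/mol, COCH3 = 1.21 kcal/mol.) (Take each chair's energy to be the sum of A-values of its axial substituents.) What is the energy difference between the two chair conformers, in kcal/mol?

3.48 kcal/mol

Chair I (iodo axial, methyl axial, acetyl axial): E = 3.48 kcal/mol.
Chair II (iodo equatorial, methyl equatorial, acetyl equatorial): E = 0.00 kcal/mol.
ΔE = 3.48 − 0.00 = 3.48 kcal/mol; chair II is more stable.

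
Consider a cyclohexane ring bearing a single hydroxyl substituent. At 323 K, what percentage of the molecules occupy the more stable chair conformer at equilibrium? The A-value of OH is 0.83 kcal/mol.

One chair has the hydroxyl group axial (E = 0.83 kcal/mol) and the other has it equatorial (E = 0).
ΔG = 0.83 kcal/mol between the two chairs.
K = exp(ΔG/RT) with R = 1.987×10⁻³ kcal mol⁻¹ K⁻¹ and T = 323 K gives K ≈ 3.64.
Fraction in the lower-energy chair = K/(K+1) = 78.5%.

78.5%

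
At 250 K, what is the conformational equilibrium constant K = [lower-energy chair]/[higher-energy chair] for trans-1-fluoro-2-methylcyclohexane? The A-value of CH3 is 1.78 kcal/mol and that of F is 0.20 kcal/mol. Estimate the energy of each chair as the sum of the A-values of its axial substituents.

K ≈ 53.8

C1 and C2 have opposite parity, so for the trans isomer the two substituents are e,e in one chair and a,a in the other.
Chair I (methyl axial, fluoro axial): E = 1.98 kcal/mol; chair II (methyl equatorial, fluoro equatorial): E = 0.00 kcal/mol.
ΔG = 1.98 kcal/mol between the two chairs.
K = exp(ΔG/RT) with R = 1.987×10⁻³ kcal mol⁻¹ K⁻¹ and T = 250 K gives K ≈ 53.8.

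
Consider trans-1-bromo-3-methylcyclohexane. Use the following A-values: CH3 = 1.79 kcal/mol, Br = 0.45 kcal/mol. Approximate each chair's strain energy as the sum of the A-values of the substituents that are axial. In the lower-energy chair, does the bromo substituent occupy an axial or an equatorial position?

C1 and C3 have the same parity, so for the trans isomer the two substituents are one axial and one equatorial in each chair.
Chair I (methyl axial, bromo equatorial): E = 1.79 kcal/mol.
Chair II (methyl equatorial, bromo axial): E = 0.45 kcal/mol.
Chair II is the more stable (lower-energy) conformer, and in that chair the bromo group is axial.

axial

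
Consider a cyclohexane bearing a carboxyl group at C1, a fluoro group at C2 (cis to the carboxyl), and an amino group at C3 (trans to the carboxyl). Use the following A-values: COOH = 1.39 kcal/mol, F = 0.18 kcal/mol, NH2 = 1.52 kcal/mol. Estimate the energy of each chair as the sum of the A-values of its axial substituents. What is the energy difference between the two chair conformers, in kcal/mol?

0.31 kcal/mol

Chair I (carboxyl axial, fluoro equatorial, amino equatorial): E = 1.39 kcal/mol.
Chair II (carboxyl equatorial, fluoro axial, amino axial): E = 1.70 kcal/mol.
ΔE = 1.70 − 1.39 = 0.31 kcal/mol; chair I is more stable.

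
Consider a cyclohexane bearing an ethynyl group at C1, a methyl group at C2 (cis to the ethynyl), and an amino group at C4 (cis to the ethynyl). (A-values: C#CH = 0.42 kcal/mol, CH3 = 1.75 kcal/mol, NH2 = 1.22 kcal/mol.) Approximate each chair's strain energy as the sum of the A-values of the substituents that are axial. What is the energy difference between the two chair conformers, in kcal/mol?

Chair I (ethynyl axial, methyl equatorial, amino equatorial): E = 0.42 kcal/mol.
Chair II (ethynyl equatorial, methyl axial, amino axial): E = 2.97 kcal/mol.
ΔE = 2.97 − 0.42 = 2.55 kcal/mol; chair I is more stable.

2.55 kcal/mol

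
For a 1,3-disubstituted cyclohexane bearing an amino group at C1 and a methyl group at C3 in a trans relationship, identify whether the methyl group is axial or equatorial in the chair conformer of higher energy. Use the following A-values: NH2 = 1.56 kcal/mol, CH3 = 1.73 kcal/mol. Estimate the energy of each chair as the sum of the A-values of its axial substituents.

C1 and C3 have the same parity, so for the trans isomer the two substituents are one axial and one equatorial in each chair.
Chair I (amino axial, methyl equatorial): E = 1.56 kcal/mol.
Chair II (amino equatorial, methyl axial): E = 1.73 kcal/mol.
Chair II is the less stable (higher-energy) conformer, and in that chair the methyl group is axial.

axial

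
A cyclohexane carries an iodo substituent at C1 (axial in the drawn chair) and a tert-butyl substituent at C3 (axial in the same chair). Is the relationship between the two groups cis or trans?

cis

C1 and C3 have the same parity, so their axial bonds point in the same direction.
With same-parity carbons, two substituents on the same face are both axial or both equatorial; opposite faces give one of each.
Here the groups are axial/axial → same face → cis.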